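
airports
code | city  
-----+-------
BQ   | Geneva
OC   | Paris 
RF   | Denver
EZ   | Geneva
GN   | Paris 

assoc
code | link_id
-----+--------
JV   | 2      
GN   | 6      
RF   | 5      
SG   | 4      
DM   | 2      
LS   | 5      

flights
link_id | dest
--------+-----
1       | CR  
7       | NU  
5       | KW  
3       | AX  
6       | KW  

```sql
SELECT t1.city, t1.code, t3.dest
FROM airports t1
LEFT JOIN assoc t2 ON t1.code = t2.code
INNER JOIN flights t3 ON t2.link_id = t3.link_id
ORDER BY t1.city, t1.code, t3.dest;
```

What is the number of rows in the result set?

2

Step 1 — t1 LEFT JOIN t2 on code → 5 row(s).
Then INNER JOIN `flights t3` on link_id: keep only rows whose t2.link_id appears in t3.
Result: 2 row(s).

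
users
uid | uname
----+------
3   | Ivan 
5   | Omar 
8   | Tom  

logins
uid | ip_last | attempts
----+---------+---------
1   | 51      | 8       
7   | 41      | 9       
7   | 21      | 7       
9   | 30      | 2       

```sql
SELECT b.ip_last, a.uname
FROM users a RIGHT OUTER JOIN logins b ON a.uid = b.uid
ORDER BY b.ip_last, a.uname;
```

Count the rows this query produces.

4

RIGHT JOIN keeps every row from `logins`; unmatched rows get NULL for `users`'s columns.
Matching on a.uid = b.uid.
- a (uid=3) has no partner in b.
- a (uid=5) has no partner in b.
- a (uid=8) has no partner in b.
- 4 b row(s) had no a match → kept, a columns NULL.
Total: 0 matched + 4 padded = 4 rows.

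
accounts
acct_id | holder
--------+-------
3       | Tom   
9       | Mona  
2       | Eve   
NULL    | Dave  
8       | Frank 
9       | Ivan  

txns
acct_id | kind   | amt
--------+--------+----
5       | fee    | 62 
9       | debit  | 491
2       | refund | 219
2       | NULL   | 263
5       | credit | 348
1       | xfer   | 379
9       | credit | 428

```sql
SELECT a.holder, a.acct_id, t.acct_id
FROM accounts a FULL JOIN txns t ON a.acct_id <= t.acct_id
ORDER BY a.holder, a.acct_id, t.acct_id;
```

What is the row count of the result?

FULL OUTER JOIN keeps every row from both sides; unmatched rows get NULL for the other side's columns.
Matching on a.acct_id <= t.acct_id. A NULL in a compared column never satisfies the condition.
- a (acct_id=3) pairs with 4 row(s) of t.
- a (acct_id=9) pairs with 2 row(s) of t.
- a (acct_id=2) pairs with 6 row(s) of t.
- a (acct_id=NULL) has no partner → padded with NULL.
- a (acct_id=8) pairs with 2 row(s) of t.
- a (acct_id=9) pairs with 2 row(s) of t.
- plus 1 unmatched t row(s), each kept with NULL a columns.
Total: 16 matched + 2 padded = 18 rows.

18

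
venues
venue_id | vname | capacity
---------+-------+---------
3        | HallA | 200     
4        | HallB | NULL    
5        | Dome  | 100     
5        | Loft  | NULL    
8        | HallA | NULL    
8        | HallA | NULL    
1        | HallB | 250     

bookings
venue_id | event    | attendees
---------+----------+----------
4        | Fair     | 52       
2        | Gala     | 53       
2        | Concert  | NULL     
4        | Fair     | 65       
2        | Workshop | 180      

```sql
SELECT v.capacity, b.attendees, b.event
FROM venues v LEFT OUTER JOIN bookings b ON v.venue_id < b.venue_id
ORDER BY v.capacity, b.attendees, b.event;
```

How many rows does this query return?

12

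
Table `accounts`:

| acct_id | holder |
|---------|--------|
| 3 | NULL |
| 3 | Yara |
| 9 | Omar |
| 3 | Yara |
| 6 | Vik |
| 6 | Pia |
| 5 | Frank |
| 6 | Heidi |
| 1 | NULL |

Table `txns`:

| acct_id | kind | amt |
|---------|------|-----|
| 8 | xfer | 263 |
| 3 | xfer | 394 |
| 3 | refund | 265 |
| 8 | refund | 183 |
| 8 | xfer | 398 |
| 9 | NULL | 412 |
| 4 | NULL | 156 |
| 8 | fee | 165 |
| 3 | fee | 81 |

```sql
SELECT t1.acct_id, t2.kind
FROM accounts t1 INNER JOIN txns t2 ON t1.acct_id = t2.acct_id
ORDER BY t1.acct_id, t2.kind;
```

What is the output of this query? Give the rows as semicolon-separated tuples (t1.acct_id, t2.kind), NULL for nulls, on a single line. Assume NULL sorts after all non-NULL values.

(3, fee); (3, fee); (3, fee); (3, refund); (3, refund); (3, refund); (3, xfer); (3, xfer); (3, xfer); (9, NULL)

INNER JOIN keeps only pairs where the ON condition holds.
Matching on t1.acct_id = t2.acct_id.
Matched pairs: 10.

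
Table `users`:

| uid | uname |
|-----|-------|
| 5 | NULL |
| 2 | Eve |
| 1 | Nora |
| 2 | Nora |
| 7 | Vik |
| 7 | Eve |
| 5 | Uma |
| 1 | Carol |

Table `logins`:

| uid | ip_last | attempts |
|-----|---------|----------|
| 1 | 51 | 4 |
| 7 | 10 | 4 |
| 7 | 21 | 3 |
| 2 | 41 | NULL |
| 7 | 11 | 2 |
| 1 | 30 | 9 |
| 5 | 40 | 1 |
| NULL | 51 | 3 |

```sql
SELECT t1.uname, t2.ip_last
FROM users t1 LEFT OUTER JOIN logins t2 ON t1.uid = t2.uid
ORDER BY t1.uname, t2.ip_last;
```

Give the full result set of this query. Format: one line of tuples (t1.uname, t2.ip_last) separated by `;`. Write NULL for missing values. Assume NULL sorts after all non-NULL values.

(Carol, 30); (Carol, 51); (Eve, 10); (Eve, 11); (Eve, 21); (Eve, 41); (Nora, 30); (Nora, 41); (Nora, 51); (Uma, 40); (Vik, 10); (Vik, 11); (Vik, 21); (NULL, 40)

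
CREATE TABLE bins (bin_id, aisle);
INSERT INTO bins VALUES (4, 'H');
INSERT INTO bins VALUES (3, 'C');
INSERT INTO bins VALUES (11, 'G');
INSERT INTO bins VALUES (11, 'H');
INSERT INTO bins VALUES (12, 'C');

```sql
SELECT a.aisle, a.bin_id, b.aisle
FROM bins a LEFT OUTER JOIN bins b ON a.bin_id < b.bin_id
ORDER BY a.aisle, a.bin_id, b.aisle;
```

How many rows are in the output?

10

LEFT JOIN keeps every row from `bins a`; unmatched rows get NULL for `bins b`'s columns.
Matching on a.bin_id < b.bin_id.
- bin_id=4: 3 matching b row(s), so 3 row(s) emitted.
- bin_id=3: 4 matching b row(s), so 4 row(s) emitted.
- bin_id=11: 1 matching b row(s), so 1 row(s) emitted.
- bin_id=11: 1 matching b row(s), so 1 row(s) emitted.
- bin_id=12: no b row matches, row kept with b columns NULL.
Total: 9 matched + 1 padded = 10 rows.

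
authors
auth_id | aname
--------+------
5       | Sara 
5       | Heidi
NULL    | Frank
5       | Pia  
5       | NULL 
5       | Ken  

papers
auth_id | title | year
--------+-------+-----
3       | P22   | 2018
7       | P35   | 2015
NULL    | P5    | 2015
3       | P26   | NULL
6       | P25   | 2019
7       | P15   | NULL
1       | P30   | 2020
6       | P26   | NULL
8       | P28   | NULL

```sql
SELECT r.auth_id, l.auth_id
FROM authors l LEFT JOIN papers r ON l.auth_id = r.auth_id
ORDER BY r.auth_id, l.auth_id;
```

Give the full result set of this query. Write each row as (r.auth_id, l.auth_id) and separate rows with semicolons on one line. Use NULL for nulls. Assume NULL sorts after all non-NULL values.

(NULL, 5); (NULL, 5); (NULL, 5); (NULL, 5); (NULL, 5); (NULL, NULL)

LEFT JOIN keeps every row from `authors`; unmatched rows get NULL for `papers`'s columns.
Matching on l.auth_id = r.auth_id. A NULL in a compared column never satisfies the condition.
Matched pairs: 0; unmatched l rows kept: 6.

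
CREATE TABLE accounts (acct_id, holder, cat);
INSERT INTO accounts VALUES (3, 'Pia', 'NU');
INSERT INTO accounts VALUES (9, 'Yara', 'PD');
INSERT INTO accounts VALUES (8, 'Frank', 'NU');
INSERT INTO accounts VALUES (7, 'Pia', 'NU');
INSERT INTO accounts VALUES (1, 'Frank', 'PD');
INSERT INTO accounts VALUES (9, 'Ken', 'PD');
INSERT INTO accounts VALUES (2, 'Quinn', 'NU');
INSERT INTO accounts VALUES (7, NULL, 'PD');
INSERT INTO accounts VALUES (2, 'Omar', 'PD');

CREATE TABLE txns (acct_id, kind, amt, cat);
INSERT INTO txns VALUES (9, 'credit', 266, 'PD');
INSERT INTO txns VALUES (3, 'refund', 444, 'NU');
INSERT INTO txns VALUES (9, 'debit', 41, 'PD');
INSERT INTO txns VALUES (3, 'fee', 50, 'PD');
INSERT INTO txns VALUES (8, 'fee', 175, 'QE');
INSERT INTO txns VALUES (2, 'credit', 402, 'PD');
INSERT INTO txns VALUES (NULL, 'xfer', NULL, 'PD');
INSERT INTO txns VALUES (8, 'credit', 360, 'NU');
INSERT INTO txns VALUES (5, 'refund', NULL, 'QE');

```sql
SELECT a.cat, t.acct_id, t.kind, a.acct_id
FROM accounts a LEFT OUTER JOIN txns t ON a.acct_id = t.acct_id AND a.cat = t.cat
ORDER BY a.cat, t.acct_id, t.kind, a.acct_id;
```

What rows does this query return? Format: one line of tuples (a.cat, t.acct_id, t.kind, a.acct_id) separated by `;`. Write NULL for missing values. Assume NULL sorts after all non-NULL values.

(NU, 3, refund, 3); (NU, 8, credit, 8); (NU, NULL, NULL, 2); (NU, NULL, NULL, 7); (PD, 2, credit, 2); (PD, 9, credit, 9); (PD, 9, credit, 9); (PD, 9, debit, 9); (PD, 9, debit, 9); (PD, NULL, NULL, 1); (PD, NULL, NULL, 7)

LEFT JOIN keeps every row from `accounts`; unmatched rows get NULL for `txns`'s columns.
Matching on a.acct_id = t.acct_id AND a.cat = t.cat. A NULL in a compared column never satisfies the condition.
- a row (acct_id=3, cat=NU): matches 1 t row(s) → 1 output row(s).
- a row (acct_id=9, cat=PD): matches 2 t row(s) → 2 output row(s).
- a row (acct_id=8, cat=NU): matches 1 t row(s) → 1 output row(s).
- a row (acct_id=7, cat=NU): no match → kept, t columns NULL.
- a row (acct_id=1, cat=PD): no match → kept, t columns NULL.
- a row (acct_id=9, cat=PD): matches 2 t row(s) → 2 output row(s).
- a row (acct_id=2, cat=NU): no match → kept, t columns NULL.
- a row (acct_id=7, cat=PD): no match → kept, t columns NULL.
- a row (acct_id=2, cat=PD): matches 1 t row(s) → 1 output row(s).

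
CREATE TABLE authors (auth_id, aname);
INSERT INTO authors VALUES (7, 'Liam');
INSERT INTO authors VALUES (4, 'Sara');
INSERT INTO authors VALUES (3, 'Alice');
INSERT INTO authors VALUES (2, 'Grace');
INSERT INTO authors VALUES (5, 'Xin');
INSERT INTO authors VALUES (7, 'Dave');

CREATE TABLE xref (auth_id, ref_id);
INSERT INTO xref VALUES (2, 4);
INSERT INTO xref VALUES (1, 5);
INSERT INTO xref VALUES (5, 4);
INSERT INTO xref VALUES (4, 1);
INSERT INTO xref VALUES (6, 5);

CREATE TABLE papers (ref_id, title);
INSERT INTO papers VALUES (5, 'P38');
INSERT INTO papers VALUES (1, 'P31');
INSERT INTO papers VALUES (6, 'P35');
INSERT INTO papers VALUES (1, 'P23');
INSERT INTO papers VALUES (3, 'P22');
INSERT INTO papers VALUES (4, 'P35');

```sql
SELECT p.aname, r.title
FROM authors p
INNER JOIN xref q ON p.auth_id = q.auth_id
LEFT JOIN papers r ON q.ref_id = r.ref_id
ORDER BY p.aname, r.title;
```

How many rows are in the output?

4

Evaluate left to right. First `authors p INNER JOIN xref q` on auth_id: 3 row(s).
Then LEFT JOIN `papers r` on ref_id: each of those 3 rows is kept; rows whose q.ref_id has no match in r get NULL for r's columns.
Result: 4 row(s).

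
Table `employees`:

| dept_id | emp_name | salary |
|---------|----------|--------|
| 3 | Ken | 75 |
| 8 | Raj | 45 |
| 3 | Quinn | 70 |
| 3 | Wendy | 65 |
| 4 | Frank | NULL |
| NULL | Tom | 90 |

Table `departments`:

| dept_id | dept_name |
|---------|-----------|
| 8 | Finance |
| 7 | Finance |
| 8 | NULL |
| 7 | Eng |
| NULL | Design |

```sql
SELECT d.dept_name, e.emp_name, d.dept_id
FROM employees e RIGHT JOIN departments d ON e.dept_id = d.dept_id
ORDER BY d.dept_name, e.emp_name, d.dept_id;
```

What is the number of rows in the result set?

5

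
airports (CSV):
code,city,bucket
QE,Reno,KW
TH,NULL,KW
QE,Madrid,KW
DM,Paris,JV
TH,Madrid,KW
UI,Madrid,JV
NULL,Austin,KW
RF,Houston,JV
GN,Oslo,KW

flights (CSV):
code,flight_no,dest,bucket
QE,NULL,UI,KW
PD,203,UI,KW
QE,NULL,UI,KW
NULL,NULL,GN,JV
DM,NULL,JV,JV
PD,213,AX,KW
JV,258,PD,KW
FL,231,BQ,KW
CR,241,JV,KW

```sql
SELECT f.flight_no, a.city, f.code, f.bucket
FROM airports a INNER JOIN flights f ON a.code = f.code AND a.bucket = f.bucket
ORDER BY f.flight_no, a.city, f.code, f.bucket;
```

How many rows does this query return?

5

INNER JOIN keeps only pairs where the ON condition holds.
Matching on a.code = f.code AND a.bucket = f.bucket. A NULL in a compared column never satisfies the condition.
- a[0] code=QE, bucket=KW → 2 match(es) in f → 2 row(s).
- a[1] code=TH, bucket=KW → no match; dropped.
- a[2] code=QE, bucket=KW → 2 match(es) in f → 2 row(s).
- a[3] code=DM, bucket=JV → 1 match(es) in f → 1 row(s).
- a[4] code=TH, bucket=KW → no match; dropped.
- a[5] code=UI, bucket=JV → no match; dropped.
- a[6] code=NULL, bucket=KW → no match; dropped.
- a[7] code=RF, bucket=JV → no match; dropped.
- a[8] code=GN, bucket=KW → no match; dropped.
Total: 5 rows.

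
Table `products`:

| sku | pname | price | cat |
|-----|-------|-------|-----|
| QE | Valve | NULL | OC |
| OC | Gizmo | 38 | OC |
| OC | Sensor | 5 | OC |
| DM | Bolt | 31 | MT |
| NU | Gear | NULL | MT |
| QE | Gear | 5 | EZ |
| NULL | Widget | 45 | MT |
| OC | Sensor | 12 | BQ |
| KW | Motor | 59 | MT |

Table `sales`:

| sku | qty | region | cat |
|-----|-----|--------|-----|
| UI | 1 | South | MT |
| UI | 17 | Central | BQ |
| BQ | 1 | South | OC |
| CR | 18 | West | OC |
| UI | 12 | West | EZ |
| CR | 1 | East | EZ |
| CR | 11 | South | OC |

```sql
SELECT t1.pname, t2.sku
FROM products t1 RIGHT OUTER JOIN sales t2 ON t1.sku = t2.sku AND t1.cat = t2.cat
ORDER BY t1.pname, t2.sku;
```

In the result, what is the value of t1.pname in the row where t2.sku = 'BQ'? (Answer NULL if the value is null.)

NULL

RIGHT JOIN keeps every row from `sales`; unmatched rows get NULL for `products`'s columns.
Matching on t1.sku = t2.sku AND t1.cat = t2.cat. A NULL in a compared column never satisfies the condition.
Matched pairs: 0; unmatched t2 rows kept: 7.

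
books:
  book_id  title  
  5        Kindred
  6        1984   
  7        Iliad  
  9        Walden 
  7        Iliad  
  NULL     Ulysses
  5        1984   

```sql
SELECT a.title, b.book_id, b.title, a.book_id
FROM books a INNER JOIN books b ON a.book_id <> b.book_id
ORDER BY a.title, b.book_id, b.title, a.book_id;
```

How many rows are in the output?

INNER JOIN keeps only pairs where the ON condition holds.
Matching on a.book_id <> b.book_id. A NULL in a compared column never satisfies the condition.
- a[0] book_id=5 → 4 match(es) in b → 4 row(s).
- a[1] book_id=6 → 5 match(es) in b → 5 row(s).
- a[2] book_id=7 → 4 match(es) in b → 4 row(s).
- a[3] book_id=9 → 5 match(es) in b → 5 row(s).
- a[4] book_id=7 → 4 match(es) in b → 4 row(s).
- a[5] book_id=NULL → no match; dropped.
- a[6] book_id=5 → 4 match(es) in b → 4 row(s).
Total: 26 rows.

26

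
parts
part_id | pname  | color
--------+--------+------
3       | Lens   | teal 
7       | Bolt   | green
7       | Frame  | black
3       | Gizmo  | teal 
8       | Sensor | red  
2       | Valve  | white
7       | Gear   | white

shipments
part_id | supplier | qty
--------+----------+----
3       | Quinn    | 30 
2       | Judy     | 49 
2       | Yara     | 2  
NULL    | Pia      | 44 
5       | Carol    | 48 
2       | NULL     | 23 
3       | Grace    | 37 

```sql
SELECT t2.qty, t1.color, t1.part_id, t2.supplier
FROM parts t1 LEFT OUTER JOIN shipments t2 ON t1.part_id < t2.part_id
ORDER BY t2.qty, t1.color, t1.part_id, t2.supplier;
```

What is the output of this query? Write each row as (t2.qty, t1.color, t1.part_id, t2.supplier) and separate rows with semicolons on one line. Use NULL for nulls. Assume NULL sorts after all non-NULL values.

LEFT JOIN keeps every row from `parts`; unmatched rows get NULL for `shipments`'s columns.
Matching on t1.part_id < t2.part_id. A NULL in a compared column never satisfies the condition.
- part_id=3: 1 matching t2 row(s), so 1 row(s) emitted.
- part_id=7: no t2 row matches, row kept with t2 columns NULL.
- part_id=7: no t2 row matches, row kept with t2 columns NULL.
- part_id=3: 1 matching t2 row(s), so 1 row(s) emitted.
- part_id=8: no t2 row matches, row kept with t2 columns NULL.
- part_id=2: 3 matching t2 row(s), so 3 row(s) emitted.
- part_id=7: no t2 row matches, row kept with t2 columns NULL.
After projecting and ordering:
t2.qty | t1.color | t1.part_id | t2.supplier
30 | white | 2 | Quinn
37 | white | 2 | Grace
48 | teal | 3 | Carol
48 | teal | 3 | Carol
48 | white | 2 | Carol
NULL | black | 7 | NULL
NULL | green | 7 | NULL
NULL | red | 8 | NULL
NULL | white | 7 | NULL

(30, white, 2, Quinn); (37, white, 2, Grace); (48, teal, 3, Carol); (48, teal, 3, Carol); (48, white, 2, Carol); (NULL, black, 7, NULL); (NULL, green, 7, NULL); (NULL, red, 8, NULL); (NULL, white, 7, NULL)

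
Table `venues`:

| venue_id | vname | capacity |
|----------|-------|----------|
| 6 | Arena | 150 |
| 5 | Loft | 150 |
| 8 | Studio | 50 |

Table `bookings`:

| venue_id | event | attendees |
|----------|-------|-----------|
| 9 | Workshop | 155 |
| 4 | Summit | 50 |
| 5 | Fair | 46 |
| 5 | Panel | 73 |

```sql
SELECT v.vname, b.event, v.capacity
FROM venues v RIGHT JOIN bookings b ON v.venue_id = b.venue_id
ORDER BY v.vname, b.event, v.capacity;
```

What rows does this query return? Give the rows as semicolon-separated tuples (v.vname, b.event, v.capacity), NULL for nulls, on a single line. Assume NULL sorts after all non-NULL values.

RIGHT JOIN keeps every row from `bookings`; unmatched rows get NULL for `venues`'s columns.
Matching on v.venue_id = b.venue_id.
- v[0] venue_id=6 → no match.
- v[1] venue_id=5 → 2 match(es) in b → 2 row(s).
- v[2] venue_id=8 → no match.
- plus 2 unmatched b row(s), each kept with NULL v columns.
After projecting and ordering:
v.vname | b.event | v.capacity
Loft | Fair | 150
Loft | Panel | 150
NULL | Summit | NULL
NULL | Workshop | NULL

(Loft, Fair, 150); (Loft, Panel, 150); (NULL, Summit, NULL); (NULL, Workshop, NULL)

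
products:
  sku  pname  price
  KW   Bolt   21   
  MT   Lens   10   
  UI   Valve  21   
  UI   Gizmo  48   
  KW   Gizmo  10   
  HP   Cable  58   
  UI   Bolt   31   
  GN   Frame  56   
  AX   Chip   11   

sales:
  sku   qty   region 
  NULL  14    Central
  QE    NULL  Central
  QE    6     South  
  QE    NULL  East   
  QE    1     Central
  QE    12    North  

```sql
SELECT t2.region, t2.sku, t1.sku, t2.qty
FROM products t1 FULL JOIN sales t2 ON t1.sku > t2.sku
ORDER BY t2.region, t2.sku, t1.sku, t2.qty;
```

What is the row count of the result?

22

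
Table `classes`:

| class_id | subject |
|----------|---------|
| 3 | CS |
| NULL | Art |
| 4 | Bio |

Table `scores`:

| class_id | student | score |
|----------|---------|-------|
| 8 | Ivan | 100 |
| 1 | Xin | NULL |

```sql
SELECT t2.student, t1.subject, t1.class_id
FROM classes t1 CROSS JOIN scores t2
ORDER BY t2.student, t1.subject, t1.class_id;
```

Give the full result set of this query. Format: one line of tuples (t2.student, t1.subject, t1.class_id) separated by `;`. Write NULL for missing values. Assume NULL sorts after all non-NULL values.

(Ivan, Art, NULL); (Ivan, Bio, 4); (Ivan, CS, 3); (Xin, Art, NULL); (Xin, Bio, 4); (Xin, CS, 3)

CROSS JOIN pairs every row of `classes` with every row of `scores`: 3 × 2 = 6 rows.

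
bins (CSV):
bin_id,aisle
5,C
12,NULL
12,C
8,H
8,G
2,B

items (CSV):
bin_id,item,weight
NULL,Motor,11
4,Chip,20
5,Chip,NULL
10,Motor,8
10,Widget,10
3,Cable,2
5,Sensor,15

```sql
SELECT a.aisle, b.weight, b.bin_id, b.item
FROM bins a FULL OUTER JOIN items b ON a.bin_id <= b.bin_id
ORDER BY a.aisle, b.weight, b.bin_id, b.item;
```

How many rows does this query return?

17

FULL OUTER JOIN keeps every row from both sides; unmatched rows get NULL for the other side's columns.
Matching on a.bin_id <= b.bin_id. A NULL in a compared column never satisfies the condition.
- a row (bin_id=5): matches 4 b row(s) → 4 output row(s).
- a row (bin_id=12): no match → kept, b columns NULL.
- a row (bin_id=12): no match → kept, b columns NULL.
- a row (bin_id=8): matches 2 b row(s) → 2 output row(s).
- a row (bin_id=8): matches 2 b row(s) → 2 output row(s).
- a row (bin_id=2): matches 6 b row(s) → 6 output row(s).
- 1 b row(s) had no a match → kept, a columns NULL.
Total: 14 matched + 3 padded = 17 rows.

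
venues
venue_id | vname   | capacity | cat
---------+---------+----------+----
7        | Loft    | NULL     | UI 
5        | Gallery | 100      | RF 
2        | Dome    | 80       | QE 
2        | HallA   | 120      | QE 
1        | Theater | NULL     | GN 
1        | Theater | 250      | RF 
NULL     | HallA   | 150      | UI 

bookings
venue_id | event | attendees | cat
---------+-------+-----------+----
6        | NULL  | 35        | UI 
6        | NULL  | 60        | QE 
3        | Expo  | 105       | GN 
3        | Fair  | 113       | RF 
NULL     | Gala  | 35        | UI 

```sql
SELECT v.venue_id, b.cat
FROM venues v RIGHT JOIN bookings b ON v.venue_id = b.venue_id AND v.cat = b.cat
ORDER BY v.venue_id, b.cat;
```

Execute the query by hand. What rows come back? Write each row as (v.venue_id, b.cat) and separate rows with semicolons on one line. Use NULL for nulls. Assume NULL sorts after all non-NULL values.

(NULL, GN); (NULL, QE); (NULL, RF); (NULL, UI); (NULL, UI)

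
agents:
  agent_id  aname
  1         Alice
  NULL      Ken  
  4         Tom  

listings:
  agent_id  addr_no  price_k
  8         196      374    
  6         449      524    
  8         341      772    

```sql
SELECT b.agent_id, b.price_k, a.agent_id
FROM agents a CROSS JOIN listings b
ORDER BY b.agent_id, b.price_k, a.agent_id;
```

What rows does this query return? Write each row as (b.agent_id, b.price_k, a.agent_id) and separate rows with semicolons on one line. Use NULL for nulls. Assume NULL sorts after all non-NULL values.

(6, 524, 1); (6, 524, 4); (6, 524, NULL); (8, 374, 1); (8, 374, 4); (8, 374, NULL); (8, 772, 1); (8, 772, 4); (8, 772, NULL)

CROSS JOIN pairs every row of `agents` with every row of `listings`: 3 × 3 = 9 rows.
After projecting and ordering:
b.agent_id | b.price_k | a.agent_id
6 | 524 | 1
6 | 524 | 4
6 | 524 | NULL
8 | 374 | 1
8 | 374 | 4
8 | 374 | NULL
8 | 772 | 1
8 | 772 | 4
8 | 772 | NULL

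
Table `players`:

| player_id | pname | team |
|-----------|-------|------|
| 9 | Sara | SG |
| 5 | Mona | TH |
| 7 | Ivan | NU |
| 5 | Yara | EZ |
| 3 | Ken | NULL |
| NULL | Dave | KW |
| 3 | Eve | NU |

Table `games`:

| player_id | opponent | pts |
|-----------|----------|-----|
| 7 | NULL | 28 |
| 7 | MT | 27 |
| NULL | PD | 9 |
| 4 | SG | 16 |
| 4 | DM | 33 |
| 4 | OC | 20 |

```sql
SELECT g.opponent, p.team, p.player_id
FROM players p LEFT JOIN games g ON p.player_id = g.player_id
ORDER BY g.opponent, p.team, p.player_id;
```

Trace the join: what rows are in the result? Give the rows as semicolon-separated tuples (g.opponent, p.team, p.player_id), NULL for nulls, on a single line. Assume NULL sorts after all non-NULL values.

(MT, NU, 7); (NULL, EZ, 5); (NULL, KW, NULL); (NULL, NU, 3); (NULL, NU, 7); (NULL, SG, 9); (NULL, TH, 5); (NULL, NULL, 3)

LEFT JOIN keeps every row from `players`; unmatched rows get NULL for `games`'s columns.
Matching on p.player_id = g.player_id. A NULL in a compared column never satisfies the condition.
Matched pairs: 2; unmatched p rows kept: 6.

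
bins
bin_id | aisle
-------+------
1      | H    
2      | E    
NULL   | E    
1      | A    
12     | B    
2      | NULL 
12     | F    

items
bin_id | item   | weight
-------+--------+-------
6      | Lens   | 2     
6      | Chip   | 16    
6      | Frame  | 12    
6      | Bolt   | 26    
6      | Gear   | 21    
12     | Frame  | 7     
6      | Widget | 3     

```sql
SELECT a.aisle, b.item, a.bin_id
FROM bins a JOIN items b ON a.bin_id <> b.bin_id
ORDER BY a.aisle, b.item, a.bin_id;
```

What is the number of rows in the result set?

INNER JOIN keeps only pairs where the ON condition holds.
Matching on a.bin_id <> b.bin_id. A NULL in a compared column never satisfies the condition.
- a (bin_id=1) pairs with 7 row(s) of b.
- a (bin_id=2) pairs with 7 row(s) of b.
- a (bin_id=NULL) has no partner → excluded.
- a (bin_id=1) pairs with 7 row(s) of b.
- a (bin_id=12) pairs with 6 row(s) of b.
- a (bin_id=2) pairs with 7 row(s) of b.
- a (bin_id=12) pairs with 6 row(s) of b.
Total: 40 rows.

40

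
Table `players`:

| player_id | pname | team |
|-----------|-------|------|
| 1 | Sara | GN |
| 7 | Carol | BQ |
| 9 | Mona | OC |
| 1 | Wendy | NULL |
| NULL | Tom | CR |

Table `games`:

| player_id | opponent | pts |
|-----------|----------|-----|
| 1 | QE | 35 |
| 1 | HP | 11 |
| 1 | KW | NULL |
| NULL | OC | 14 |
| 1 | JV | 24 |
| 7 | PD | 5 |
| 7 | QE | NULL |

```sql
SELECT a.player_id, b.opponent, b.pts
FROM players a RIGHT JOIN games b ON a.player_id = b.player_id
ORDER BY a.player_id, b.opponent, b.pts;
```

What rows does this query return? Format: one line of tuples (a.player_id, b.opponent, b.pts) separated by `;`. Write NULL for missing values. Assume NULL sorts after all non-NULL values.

(1, HP, 11); (1, HP, 11); (1, JV, 24); (1, JV, 24); (1, KW, NULL); (1, KW, NULL); (1, QE, 35); (1, QE, 35); (7, PD, 5); (7, QE, NULL); (NULL, OC, 14)

RIGHT JOIN keeps every row from `games`; unmatched rows get NULL for `players`'s columns.
Matching on a.player_id = b.player_id. A NULL in a compared column never satisfies the condition.
Matched pairs: 10; unmatched b rows kept: 1.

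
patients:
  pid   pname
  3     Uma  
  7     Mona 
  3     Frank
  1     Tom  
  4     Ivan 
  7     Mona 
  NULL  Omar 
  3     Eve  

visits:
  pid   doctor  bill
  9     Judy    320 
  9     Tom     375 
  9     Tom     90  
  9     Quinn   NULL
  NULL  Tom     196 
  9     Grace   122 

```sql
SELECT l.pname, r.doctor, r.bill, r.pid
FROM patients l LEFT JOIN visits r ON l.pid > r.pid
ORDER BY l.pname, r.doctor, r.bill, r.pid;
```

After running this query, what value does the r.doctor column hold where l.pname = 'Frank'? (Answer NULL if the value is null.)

LEFT JOIN keeps every row from `patients`; unmatched rows get NULL for `visits`'s columns.
Matching on l.pid > r.pid. A NULL in a compared column never satisfies the condition.
- l[0] pid=3 → no match; kept with NULLs on the r side.
- l[1] pid=7 → no match; kept with NULLs on the r side.
- l[2] pid=3 → no match; kept with NULLs on the r side.
- l[3] pid=1 → no match; kept with NULLs on the r side.
- l[4] pid=4 → no match; kept with NULLs on the r side.
- l[5] pid=7 → no match; kept with NULLs on the r side.
- l[6] pid=NULL → no match; kept with NULLs on the r side.
- l[7] pid=3 → no match; kept with NULLs on the r side.

NULL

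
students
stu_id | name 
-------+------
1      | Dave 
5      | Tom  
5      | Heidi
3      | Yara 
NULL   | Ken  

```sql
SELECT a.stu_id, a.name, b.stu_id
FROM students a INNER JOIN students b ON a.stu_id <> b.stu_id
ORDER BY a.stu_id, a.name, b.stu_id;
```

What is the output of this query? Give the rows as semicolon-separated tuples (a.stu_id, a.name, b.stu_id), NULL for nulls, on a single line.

INNER JOIN keeps only pairs where the ON condition holds.
Matching on a.stu_id <> b.stu_id. A NULL in a compared column never satisfies the condition.
- a row (stu_id=1): matches 3 b row(s) → 3 output row(s).
- a row (stu_id=5): matches 2 b row(s) → 2 output row(s).
- a row (stu_id=5): matches 2 b row(s) → 2 output row(s).
- a row (stu_id=3): matches 3 b row(s) → 3 output row(s).
- a row (stu_id=NULL): no match → dropped.
After projecting and ordering:
a.stu_id | a.name | b.stu_id
1 | Dave | 3
1 | Dave | 5
1 | Dave | 5
3 | Yara | 1
3 | Yara | 5
3 | Yara | 5
5 | Heidi | 1
5 | Heidi | 3
5 | Tom | 1
5 | Tom | 3

(1, Dave, 3); (1, Dave, 5); (1, Dave, 5); (3, Yara, 1); (3, Yara, 5); (3, Yara, 5); (5, Heidi, 1); (5, Heidi, 3); (5, Tom, 1); (5, Tom, 3)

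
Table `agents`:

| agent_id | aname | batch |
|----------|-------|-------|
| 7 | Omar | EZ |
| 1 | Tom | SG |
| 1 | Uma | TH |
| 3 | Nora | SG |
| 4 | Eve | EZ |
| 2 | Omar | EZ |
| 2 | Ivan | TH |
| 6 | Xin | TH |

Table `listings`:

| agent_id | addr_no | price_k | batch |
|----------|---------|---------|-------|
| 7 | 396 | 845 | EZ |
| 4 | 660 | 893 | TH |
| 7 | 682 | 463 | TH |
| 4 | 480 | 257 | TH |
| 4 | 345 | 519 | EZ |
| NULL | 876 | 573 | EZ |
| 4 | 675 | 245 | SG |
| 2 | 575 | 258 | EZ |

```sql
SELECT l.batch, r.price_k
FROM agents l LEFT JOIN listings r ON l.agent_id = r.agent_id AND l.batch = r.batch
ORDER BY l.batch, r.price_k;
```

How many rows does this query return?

8

LEFT JOIN keeps every row from `agents`; unmatched rows get NULL for `listings`'s columns.
Matching on l.agent_id = r.agent_id AND l.batch = r.batch. A NULL in a compared column never satisfies the condition.
- agent_id=7, batch=EZ: 1 matching r row(s), so 1 row(s) emitted.
- agent_id=1, batch=SG: no r row matches, row kept with r columns NULL.
- agent_id=1, batch=TH: no r row matches, row kept with r columns NULL.
- agent_id=3, batch=SG: no r row matches, row kept with r columns NULL.
- agent_id=4, batch=EZ: 1 matching r row(s), so 1 row(s) emitted.
- agent_id=2, batch=EZ: 1 matching r row(s), so 1 row(s) emitted.
- agent_id=2, batch=TH: no r row matches, row kept with r columns NULL.
- agent_id=6, batch=TH: no r row matches, row kept with r columns NULL.
Total: 3 matched + 5 padded = 8 rows.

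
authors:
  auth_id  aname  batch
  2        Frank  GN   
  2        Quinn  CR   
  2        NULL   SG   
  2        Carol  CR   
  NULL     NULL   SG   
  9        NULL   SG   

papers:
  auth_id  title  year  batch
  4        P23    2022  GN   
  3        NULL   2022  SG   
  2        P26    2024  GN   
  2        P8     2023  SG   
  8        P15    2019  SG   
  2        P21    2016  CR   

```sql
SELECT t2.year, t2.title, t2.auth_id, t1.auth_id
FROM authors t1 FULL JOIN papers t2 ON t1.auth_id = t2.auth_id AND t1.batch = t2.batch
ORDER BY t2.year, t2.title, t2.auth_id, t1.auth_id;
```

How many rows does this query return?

FULL OUTER JOIN keeps every row from both sides; unmatched rows get NULL for the other side's columns.
Matching on t1.auth_id = t2.auth_id AND t1.batch = t2.batch. A NULL in a compared column never satisfies the condition.
- auth_id=2, batch=GN: 1 matching t2 row(s), so 1 row(s) emitted.
- auth_id=2, batch=CR: 1 matching t2 row(s), so 1 row(s) emitted.
- auth_id=2, batch=SG: 1 matching t2 row(s), so 1 row(s) emitted.
- auth_id=2, batch=CR: 1 matching t2 row(s), so 1 row(s) emitted.
- auth_id=NULL, batch=SG: no t2 row matches, row kept with t2 columns NULL.
- auth_id=9, batch=SG: no t2 row matches, row kept with t2 columns NULL.
- 3 row(s) from t2 found no t1 partner → padded with NULL.
Total: 4 matched + 5 padded = 9 rows.

9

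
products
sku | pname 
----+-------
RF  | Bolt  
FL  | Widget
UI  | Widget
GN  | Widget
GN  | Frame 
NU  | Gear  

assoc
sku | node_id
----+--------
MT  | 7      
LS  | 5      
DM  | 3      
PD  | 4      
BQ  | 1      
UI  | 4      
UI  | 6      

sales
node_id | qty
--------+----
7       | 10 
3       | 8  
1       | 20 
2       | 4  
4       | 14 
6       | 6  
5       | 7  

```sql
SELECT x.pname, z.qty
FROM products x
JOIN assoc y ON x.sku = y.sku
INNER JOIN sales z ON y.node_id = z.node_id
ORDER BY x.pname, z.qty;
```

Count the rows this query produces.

2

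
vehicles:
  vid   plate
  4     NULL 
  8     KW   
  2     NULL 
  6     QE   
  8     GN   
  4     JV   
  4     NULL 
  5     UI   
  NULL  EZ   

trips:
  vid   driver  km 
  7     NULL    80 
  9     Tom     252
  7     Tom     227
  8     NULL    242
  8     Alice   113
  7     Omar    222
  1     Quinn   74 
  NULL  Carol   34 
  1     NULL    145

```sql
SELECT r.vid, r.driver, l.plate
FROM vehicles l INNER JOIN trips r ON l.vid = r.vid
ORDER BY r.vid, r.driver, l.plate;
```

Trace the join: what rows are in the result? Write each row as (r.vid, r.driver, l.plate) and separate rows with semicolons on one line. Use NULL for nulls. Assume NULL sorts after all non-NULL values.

(8, Alice, GN); (8, Alice, KW); (8, NULL, GN); (8, NULL, KW)

INNER JOIN keeps only pairs where the ON condition holds.
Matching on l.vid = r.vid. A NULL in a compared column never satisfies the condition.
- vid=4: no matching r row, dropped.
- vid=8: 2 matching r row(s), so 2 row(s) emitted.
- vid=2: no matching r row, dropped.
- vid=6: no matching r row, dropped.
- vid=8: 2 matching r row(s), so 2 row(s) emitted.
- vid=4: no matching r row, dropped.
- vid=4: no matching r row, dropped.
- vid=5: no matching r row, dropped.
- vid=NULL: no matching r row, dropped.
After projecting and ordering:
r.vid | r.driver | l.plate
8 | Alice | GN
8 | Alice | KW
8 | NULL | GN
8 | NULL | KW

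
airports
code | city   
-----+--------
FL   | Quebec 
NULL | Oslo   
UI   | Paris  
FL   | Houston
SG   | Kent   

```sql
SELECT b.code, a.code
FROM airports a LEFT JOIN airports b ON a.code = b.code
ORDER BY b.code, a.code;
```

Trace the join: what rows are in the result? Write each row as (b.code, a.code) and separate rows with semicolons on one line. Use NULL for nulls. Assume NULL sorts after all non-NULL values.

LEFT JOIN keeps every row from `airports a`; unmatched rows get NULL for `airports b`'s columns.
Matching on a.code = b.code. A NULL in a compared column never satisfies the condition.
- code=FL: 2 matching b row(s), so 2 row(s) emitted.
- code=NULL: no b row matches, row kept with b columns NULL.
- code=UI: 1 matching b row(s), so 1 row(s) emitted.
- code=FL: 2 matching b row(s), so 2 row(s) emitted.
- code=SG: 1 matching b row(s), so 1 row(s) emitted.
After projecting and ordering:
b.code | a.code
FL | FL
FL | FL
FL | FL
FL | FL
SG | SG
UI | UI
NULL | NULL

(FL, FL); (FL, FL); (FL, FL); (FL, FL); (SG, SG); (UI, UI); (NULL, NULL)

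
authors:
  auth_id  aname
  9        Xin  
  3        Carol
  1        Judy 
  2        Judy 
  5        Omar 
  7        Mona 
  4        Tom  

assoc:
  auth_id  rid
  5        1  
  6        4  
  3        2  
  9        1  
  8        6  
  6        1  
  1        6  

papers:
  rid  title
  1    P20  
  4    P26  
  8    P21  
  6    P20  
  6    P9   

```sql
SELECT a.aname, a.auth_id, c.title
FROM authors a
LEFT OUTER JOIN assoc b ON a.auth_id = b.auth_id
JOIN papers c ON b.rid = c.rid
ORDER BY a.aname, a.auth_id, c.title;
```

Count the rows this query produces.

4

Step 1 — a LEFT JOIN b on auth_id → 7 row(s).
Then INNER JOIN `papers c` on rid: keep only rows whose b.rid appears in c.
Result: 4 row(s).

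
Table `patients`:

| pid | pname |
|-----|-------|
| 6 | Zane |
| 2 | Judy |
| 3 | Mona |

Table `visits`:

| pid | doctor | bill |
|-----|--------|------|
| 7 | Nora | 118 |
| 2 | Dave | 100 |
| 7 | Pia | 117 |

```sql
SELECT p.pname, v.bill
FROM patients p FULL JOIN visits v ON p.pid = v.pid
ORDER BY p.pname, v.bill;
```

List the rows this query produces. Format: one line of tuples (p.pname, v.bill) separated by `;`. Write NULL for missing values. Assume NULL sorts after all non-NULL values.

(Judy, 100); (Mona, NULL); (Zane, NULL); (NULL, 117); (NULL, 118)

FULL OUTER JOIN keeps every row from both sides; unmatched rows get NULL for the other side's columns.
Matching on p.pid = v.pid.
- pid=6: no v row matches, row kept with v columns NULL.
- pid=2: 1 matching v row(s), so 1 row(s) emitted.
- pid=3: no v row matches, row kept with v columns NULL.
- plus 2 unmatched v row(s), each kept with NULL p columns.
After projecting and ordering:
p.pname | v.bill
Judy | 100
Mona | NULL
Zane | NULL
NULL | 117
NULL | 118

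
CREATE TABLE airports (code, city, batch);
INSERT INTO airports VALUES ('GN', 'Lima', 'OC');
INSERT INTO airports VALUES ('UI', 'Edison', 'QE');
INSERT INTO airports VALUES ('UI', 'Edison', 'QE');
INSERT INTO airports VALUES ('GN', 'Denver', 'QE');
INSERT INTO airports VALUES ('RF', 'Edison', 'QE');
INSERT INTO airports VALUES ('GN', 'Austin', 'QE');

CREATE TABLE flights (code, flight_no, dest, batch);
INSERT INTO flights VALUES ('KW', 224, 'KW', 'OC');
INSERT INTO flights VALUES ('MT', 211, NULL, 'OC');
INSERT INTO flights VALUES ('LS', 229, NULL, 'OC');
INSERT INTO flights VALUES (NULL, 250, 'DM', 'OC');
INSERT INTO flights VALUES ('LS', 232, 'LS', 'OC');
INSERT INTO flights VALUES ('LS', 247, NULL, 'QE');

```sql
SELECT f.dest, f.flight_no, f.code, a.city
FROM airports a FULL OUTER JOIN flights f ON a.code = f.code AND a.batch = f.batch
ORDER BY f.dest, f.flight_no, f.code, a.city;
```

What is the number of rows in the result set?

12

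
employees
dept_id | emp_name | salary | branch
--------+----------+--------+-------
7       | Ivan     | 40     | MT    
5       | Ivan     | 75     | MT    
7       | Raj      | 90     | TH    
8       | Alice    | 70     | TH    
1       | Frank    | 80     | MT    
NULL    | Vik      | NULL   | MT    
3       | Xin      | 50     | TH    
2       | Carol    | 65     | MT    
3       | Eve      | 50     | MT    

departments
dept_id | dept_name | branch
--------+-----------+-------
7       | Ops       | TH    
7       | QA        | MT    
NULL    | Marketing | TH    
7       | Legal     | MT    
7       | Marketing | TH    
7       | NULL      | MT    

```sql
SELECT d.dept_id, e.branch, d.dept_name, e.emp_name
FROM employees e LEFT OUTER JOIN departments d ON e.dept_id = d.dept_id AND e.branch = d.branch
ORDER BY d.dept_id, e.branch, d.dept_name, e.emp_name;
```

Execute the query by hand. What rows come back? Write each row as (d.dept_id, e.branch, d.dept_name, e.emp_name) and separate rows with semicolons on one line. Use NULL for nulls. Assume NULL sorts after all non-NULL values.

(7, MT, Legal, Ivan); (7, MT, QA, Ivan); (7, MT, NULL, Ivan); (7, TH, Marketing, Raj); (7, TH, Ops, Raj); (NULL, MT, NULL, Carol); (NULL, MT, NULL, Eve); (NULL, MT, NULL, Frank); (NULL, MT, NULL, Ivan); (NULL, MT, NULL, Vik); (NULL, TH, NULL, Alice); (NULL, TH, NULL, Xin)

LEFT JOIN keeps every row from `employees`; unmatched rows get NULL for `departments`'s columns.
Matching on e.dept_id = d.dept_id AND e.branch = d.branch. A NULL in a compared column never satisfies the condition.
Matched pairs: 5; unmatched e rows kept: 7.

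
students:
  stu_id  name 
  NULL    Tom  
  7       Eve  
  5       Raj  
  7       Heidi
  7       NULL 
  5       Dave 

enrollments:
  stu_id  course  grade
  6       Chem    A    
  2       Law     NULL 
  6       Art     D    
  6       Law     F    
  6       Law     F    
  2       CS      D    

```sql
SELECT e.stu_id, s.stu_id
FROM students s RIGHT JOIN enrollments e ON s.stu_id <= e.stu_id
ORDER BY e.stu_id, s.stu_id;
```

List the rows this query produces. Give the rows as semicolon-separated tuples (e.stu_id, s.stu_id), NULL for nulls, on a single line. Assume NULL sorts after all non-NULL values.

RIGHT JOIN keeps every row from `enrollments`; unmatched rows get NULL for `students`'s columns.
Matching on s.stu_id <= e.stu_id. A NULL in a compared column never satisfies the condition.
- s (stu_id=NULL) has no partner in e.
- s (stu_id=7) has no partner in e.
- s (stu_id=5) pairs with 4 row(s) of e.
- s (stu_id=7) has no partner in e.
- s (stu_id=7) has no partner in e.
- s (stu_id=5) pairs with 4 row(s) of e.
- 2 e row(s) had no s match → kept, s columns NULL.
After projecting and ordering:
e.stu_id | s.stu_id
2 | NULL
2 | NULL
6 | 5
6 | 5
6 | 5
6 | 5
6 | 5
6 | 5
6 | 5
6 | 5

(2, NULL); (2, NULL); (6, 5); (6, 5); (6, 5); (6, 5); (6, 5); (6, 5); (6, 5); (6, 5)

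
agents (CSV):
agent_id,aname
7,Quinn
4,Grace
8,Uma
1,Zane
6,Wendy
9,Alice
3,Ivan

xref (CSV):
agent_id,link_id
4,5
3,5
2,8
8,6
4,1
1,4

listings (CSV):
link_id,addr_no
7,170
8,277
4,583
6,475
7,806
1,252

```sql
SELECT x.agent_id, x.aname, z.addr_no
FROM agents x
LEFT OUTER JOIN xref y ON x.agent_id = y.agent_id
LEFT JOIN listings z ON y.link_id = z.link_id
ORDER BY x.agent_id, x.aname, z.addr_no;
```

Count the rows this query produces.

8

Evaluate left to right. First `agents x LEFT JOIN xref y` on agent_id: 8 row(s).
Then LEFT JOIN `listings z` on link_id: each of those 8 rows is kept; rows whose y.link_id has no match in z get NULL for z's columns.
Result: 8 row(s).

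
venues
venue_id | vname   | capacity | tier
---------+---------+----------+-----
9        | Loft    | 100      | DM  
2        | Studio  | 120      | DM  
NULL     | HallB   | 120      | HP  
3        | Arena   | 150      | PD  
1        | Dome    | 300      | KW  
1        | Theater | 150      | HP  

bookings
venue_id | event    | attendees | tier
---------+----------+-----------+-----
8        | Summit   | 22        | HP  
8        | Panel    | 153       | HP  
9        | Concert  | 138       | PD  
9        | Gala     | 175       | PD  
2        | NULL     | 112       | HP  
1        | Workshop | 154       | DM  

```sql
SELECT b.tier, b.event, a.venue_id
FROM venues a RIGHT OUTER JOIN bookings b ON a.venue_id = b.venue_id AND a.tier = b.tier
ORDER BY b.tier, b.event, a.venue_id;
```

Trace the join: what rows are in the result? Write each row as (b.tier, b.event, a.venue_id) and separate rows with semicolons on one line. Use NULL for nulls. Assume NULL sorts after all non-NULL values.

(DM, Workshop, NULL); (HP, Panel, NULL); (HP, Summit, NULL); (HP, NULL, NULL); (PD, Concert, NULL); (PD, Gala, NULL)

RIGHT JOIN keeps every row from `bookings`; unmatched rows get NULL for `venues`'s columns.
Matching on a.venue_id = b.venue_id AND a.tier = b.tier. A NULL in a compared column never satisfies the condition.
- a row (venue_id=9, tier=DM): no match.
- a row (venue_id=2, tier=DM): no match.
- a row (venue_id=NULL, tier=HP): no match.
- a row (venue_id=3, tier=PD): no match.
- a row (venue_id=1, tier=KW): no match.
- a row (venue_id=1, tier=HP): no match.
- plus 6 unmatched b row(s), each kept with NULL a columns.
After projecting and ordering:
b.tier | b.event | a.venue_id
DM | Workshop | NULL
HP | Panel | NULL
HP | Summit | NULL
HP | NULL | NULL
PD | Concert | NULL
PD | Gala | NULL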